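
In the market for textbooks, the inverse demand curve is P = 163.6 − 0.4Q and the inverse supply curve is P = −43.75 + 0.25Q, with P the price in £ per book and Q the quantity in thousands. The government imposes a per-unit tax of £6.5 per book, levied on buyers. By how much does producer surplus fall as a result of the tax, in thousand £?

Producer surplus falls by £785 thousand.

Rewrite in direct form: Qd = 409 − 2.5P and Qs = 4P + 175.
Without the tax, 409 − 2.5P = 4P + 175 gives 6.5P = 234, so P* = £36 and Q* = 319.
With the tax collected from buyers, demand (in seller-price terms) shifts: Qd = 409 − 2.5(P + 6.5).
New equilibrium: buyers pay £40, suppliers receive £33.5, Q = 309. (Wedge: Pb − Ps = 6.5.)
ΔPS is the trapezoid between Q = 309 and Q = 319 of height £2.5: ½ · (319 + 309) · 2.5 = £785.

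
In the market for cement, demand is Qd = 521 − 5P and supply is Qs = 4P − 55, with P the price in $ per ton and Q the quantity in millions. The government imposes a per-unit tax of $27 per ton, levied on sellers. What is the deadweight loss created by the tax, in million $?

Before the tax: set 521 − 5P = 4P − 55 → P* = $64, Q* = 201.
With the tax collected from sellers, supply shifts: Qs = 4(P − 27) − 55.
Solving gives Q = 141 with buyers paying $76 and sellers receiving $49 (the $27 wedge).
Quantity falls by |ΔQ| = |201 − 141| = 60.
DWL = ½ · t · |ΔQ| = ½ · 27 · 60 = $810.

Deadweight loss = $810 million.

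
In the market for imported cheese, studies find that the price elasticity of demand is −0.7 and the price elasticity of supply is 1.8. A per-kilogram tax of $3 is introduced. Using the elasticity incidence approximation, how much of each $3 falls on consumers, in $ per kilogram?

Incidence ratio: consumers' share ≈ εs / (εs + |εd|) = 1.8 / (1.8 + 0.7) = 0.72.
So consumers bear ≈ 0.72 × $3 = $2.16; producers bear $0.84.

Consumers bear ≈ $2.16 per kilogram.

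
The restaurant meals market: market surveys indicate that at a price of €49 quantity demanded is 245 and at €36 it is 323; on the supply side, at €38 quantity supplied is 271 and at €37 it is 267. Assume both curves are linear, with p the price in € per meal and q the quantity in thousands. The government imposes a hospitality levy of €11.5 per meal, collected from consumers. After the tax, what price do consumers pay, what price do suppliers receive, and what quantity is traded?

Demand slope: (323 − 245)/(36 − 49) = -6, so qd = 539 − 6p.
Supply slope: (267 − 271)/(37 − 38) = 4, so qs = 4p + 119.
Without the tax, 539 − 6p = 4p + 119 gives 10p = 420, so p* = €42 and q* = 287.
With the tax collected from consumers, demand (in seller-price terms) shifts: qd = 539 − 6(p + 11.5).
Solving gives q = 259.4 with consumers paying €46.6 and suppliers receiving €35.1 (the €11.5 wedge).

Consumers pay €46.6; suppliers receive €35.1; quantity = 259.4.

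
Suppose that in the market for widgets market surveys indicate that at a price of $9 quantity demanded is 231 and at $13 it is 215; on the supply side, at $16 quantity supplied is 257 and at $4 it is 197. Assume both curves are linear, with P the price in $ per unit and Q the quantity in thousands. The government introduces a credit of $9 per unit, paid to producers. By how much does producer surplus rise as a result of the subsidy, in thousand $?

Producer surplus rises by $948 thousand.

Demand slope: (215 − 231)/(13 − 9) = -4, so Qd = 267 − 4P.
Supply slope: (197 − 257)/(4 − 16) = 5, so Qs = 5P + 177.
Before the subsidy: set 267 − 4P = 5P + 177 → P* = $10, Q* = 227.
With a per-unit subsidy paid to producers, each receives P + 9 per unit sold, so supply becomes Qs = 5(P + 9) + 177.
New equilibrium: buyers pay $5, producers receive $14, Q = 247. (Wedge: Pb − Ps = −9.)
ΔPS is the trapezoid between Q = 247 and Q = 227 of height $4: ½ · (227 + 247) · 4 = $948.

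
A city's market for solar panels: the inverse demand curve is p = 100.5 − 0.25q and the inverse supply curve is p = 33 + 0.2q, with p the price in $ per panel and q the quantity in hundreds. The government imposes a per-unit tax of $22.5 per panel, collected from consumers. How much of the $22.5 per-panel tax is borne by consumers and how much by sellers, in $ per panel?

Rewrite in direct form: qd = 402 − 4p and qs = 5p − 165.
Before the tax: set 402 − 4p = 5p − 165 → p* = $63, q* = 150.
With the tax collected from consumers, demand (in seller-price terms) shifts: qd = 402 − 4(p + 22.5).
Solving gives q = 100 with consumers paying $75.5 and sellers receiving $53 (the $22.5 wedge).
Burden on consumers: $12.5; on sellers: $10. (They sum to $22.5.)

Consumers bear $12.5 per panel; sellers bear $10 per panel.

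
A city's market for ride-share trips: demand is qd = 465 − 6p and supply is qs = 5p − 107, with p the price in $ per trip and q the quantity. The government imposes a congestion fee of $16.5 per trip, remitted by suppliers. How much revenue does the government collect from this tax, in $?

Without the tax, 465 − 6p = 5p − 107 gives 11p = 572, so p* = $52 and q* = 153.
With the tax collected from suppliers, supply shifts: qs = 5(p − 16.5) − 107.
New equilibrium: buyers pay $59.5, suppliers receive $43, q = 108. (Wedge: pb − ps = 16.5.)
Revenue = t · Q = 16.5 · 108 = $1782.

Tax revenue = $1782.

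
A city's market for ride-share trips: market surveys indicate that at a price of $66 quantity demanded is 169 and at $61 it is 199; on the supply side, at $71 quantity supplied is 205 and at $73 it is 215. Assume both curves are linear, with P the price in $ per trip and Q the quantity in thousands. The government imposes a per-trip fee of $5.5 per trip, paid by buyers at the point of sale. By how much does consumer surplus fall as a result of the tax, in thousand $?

Demand slope: (199 − 169)/(61 − 66) = -6, so Qd = 565 − 6P.
Supply slope: (215 − 205)/(73 − 71) = 5, so Qs = 5P − 150.
Before the tax: set 565 − 6P = 5P − 150 → P* = $65, Q* = 175.
With the tax collected from buyers, demand (in seller-price terms) shifts: Qd = 565 − 6(P + 5.5).
New equilibrium: buyers pay $67.5, producers receive $62, Q = 160. (Wedge: Pb − Ps = 5.5.)
ΔCS is the trapezoid between Q = 160 and Q = 175 of height $2.5: ½ · (175 + 160) · 2.5 = $418.75.

Consumer surplus falls by $418.75 thousand.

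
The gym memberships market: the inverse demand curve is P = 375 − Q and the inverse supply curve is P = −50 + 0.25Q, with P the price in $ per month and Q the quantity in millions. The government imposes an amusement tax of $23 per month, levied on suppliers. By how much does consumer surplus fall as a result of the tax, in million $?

Consumer surplus falls by $6086.72 million.

Inverting to Q(P) form: Qd = 375 − P; Qs = 4P + 200.
Without the tax, 375 − P = 4P + 200 gives 5P = 175, so P* = $35 and Q* = 340.
With the tax collected from suppliers, supply shifts: Qs = 4(P − 23) + 200.
Solving gives Q = 321.6 with consumers paying $53.4 and suppliers receiving $30.4 (the $23 wedge).
ΔCS is the trapezoid between Q = 321.6 and Q = 340 of height $18.4: ½ · (340 + 321.6) · 18.4 = $6086.72.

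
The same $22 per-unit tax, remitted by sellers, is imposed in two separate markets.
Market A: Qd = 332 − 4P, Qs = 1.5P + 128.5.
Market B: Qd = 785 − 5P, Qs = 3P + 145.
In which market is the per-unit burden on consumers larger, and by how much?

Market B, by $2.25.

Market A: pre-tax P* = $37, Q* = 184; post-tax Q = 160; per-unit burden on consumers = $6.
Market B: pre-tax P* = $80, Q* = 385; post-tax Q = 343.75; per-unit burden on consumers = $8.25.
Difference: $6 vs $8.25 → market B is larger by $2.25.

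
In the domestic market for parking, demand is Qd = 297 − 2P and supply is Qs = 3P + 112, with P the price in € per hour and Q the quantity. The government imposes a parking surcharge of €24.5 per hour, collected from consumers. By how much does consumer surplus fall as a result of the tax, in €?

Consumer surplus falls by €3062.01.

Without the tax, 297 − 2P = 3P + 112 gives 5P = 185, so P* = €37 and Q* = 223.
With the tax collected from consumers, demand (in seller-price terms) shifts: Qd = 297 − 2(P + 24.5).
New equilibrium: consumers pay €51.7, suppliers receive €27.2, Q = 193.6. (Wedge: Pb − Ps = 24.5.)
ΔCS is the trapezoid between Q = 193.6 and Q = 223 of height €14.7: ½ · (223 + 193.6) · 14.7 = €3062.01.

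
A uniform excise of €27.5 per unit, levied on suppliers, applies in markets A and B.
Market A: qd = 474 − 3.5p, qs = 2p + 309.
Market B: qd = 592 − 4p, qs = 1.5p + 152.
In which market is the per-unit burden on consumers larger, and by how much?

Market A: pre-tax p* = €30, q* = 369; post-tax q = 334; per-unit burden on consumers = €10.
Market B: pre-tax p* = €80, q* = 272; post-tax q = 242; per-unit burden on consumers = €7.5.
Difference: €10 vs €7.5 → market A is larger by €2.5.

Market A, by €2.5.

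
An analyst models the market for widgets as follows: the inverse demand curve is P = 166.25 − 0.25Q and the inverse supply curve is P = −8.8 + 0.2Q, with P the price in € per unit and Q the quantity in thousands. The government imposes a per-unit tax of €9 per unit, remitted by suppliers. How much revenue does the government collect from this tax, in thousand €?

Tax revenue = €3321 thousand.

Inverting to Q(P) form: Qd = 665 − 4P; Qs = 5P + 44.
Before the tax: set 665 − 4P = 5P + 44 → P* = €69, Q* = 389.
With the tax collected from suppliers, supply shifts: Qs = 5(P − 9) + 44.
New equilibrium: buyers pay €74, suppliers receive €65, Q = 369. (Wedge: Pb − Ps = 9.)
Revenue = t · Q = 9 · 369 = €3321.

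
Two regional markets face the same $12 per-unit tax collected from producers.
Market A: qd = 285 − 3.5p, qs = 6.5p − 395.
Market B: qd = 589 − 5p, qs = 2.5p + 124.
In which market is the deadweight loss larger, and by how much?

Market A, by $43.8.

Market A: pre-tax p* = $68, q* = 47; post-tax q = 19.7; deadweight loss = $163.8.
Market B: pre-tax p* = $62, q* = 279; post-tax q = 259; deadweight loss = $120.
Difference: $163.8 vs $120 → market A is larger by $43.8.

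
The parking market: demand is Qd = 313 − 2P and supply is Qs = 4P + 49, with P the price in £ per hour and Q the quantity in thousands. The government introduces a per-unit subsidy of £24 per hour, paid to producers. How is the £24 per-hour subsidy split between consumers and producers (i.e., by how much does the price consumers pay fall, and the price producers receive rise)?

Without the subsidy, 313 − 2P = 4P + 49 gives 6P = 264, so P* = £44 and Q* = 225.
With a per-unit subsidy paid to producers, each receives P + 24 per unit sold, so supply becomes Qs = 4(P + 24) + 49.
Solving gives Q = 257 with consumers paying £28 and producers receiving £52 (the £24 wedge).
Gain to consumers: £16; to producers: £8. (They sum to £24.)

Consumers gain £16 per hour; producers gain £8 per hour.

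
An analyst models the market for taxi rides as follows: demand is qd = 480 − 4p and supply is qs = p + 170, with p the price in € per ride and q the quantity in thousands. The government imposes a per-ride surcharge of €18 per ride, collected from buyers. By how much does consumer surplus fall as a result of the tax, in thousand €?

Consumer surplus falls by €809.28 thousand.

Without the tax, 480 − 4p = p + 170 gives 5p = 310, so p* = €62 and q* = 232.
With the tax collected from buyers, demand (in seller-price terms) shifts: qd = 480 − 4(p + 18).
Solving gives q = 217.6 with buyers paying €65.6 and suppliers receiving €47.6 (the €18 wedge).
ΔCS is the trapezoid between Q = 217.6 and Q = 232 of height €3.6: ½ · (232 + 217.6) · 3.6 = €809.28.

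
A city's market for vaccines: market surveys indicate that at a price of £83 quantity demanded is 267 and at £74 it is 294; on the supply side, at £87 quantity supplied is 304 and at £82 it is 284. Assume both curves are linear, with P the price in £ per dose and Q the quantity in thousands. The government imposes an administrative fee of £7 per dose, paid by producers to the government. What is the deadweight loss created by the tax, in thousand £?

Demand slope: (294 − 267)/(74 − 83) = -3, so Qd = 516 − 3P.
Supply slope: (284 − 304)/(82 − 87) = 4, so Qs = 4P − 44.
Without the tax, 516 − 3P = 4P − 44 gives 7P = 560, so P* = £80 and Q* = 276.
With the tax collected from producers, supply shifts: Qs = 4(P − 7) − 44.
Solving gives Q = 264 with consumers paying £84 and producers receiving £77 (the £7 wedge).
Quantity falls by |ΔQ| = |276 − 264| = 12.
DWL = ½ · t · |ΔQ| = ½ · 7 · 12 = £42.

Deadweight loss = £42 thousand.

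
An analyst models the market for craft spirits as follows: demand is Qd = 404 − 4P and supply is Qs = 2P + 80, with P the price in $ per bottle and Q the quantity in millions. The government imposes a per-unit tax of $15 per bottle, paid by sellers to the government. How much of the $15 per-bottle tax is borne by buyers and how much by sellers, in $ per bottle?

Buyers bear $5 per bottle; sellers bear $10 per bottle.

Without the tax, 404 − 4P = 2P + 80 gives 6P = 324, so P* = $54 and Q* = 188.
With the tax collected from sellers, supply shifts: Qs = 2(P − 15) + 80.
Solving gives Q = 168 with buyers paying $59 and sellers receiving $44 (the $15 wedge).
Burden on buyers: $5; on sellers: $10. (They sum to $15.)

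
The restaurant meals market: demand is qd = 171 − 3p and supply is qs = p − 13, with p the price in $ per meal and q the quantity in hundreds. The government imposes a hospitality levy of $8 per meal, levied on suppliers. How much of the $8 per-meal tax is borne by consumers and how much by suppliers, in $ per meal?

Without the tax, 171 − 3p = p − 13 gives 4p = 184, so p* = $46 and q* = 33.
With the tax collected from suppliers, supply shifts: qs = (p − 8) − 13.
New equilibrium: consumers pay $48, suppliers receive $40, q = 27. (Wedge: pb − ps = 8.)
Burden on consumers: $2; on suppliers: $6. (They sum to $8.)

Consumers bear $2 per meal; suppliers bear $6 per meal.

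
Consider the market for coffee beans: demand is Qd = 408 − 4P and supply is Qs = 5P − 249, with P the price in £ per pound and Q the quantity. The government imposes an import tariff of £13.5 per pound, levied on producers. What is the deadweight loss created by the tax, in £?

Without the tax, 408 − 4P = 5P − 249 gives 9P = 657, so P* = £73 and Q* = 116.
With the tax collected from producers, supply shifts: Qs = 5(P − 13.5) − 249.
New equilibrium: buyers pay £80.5, producers receive £67, Q = 86. (Wedge: Pb − Ps = 13.5.)
Quantity falls by |ΔQ| = |116 − 86| = 30.
DWL = ½ · t · |ΔQ| = ½ · 13.5 · 30 = £202.5.

Deadweight loss = £202.5.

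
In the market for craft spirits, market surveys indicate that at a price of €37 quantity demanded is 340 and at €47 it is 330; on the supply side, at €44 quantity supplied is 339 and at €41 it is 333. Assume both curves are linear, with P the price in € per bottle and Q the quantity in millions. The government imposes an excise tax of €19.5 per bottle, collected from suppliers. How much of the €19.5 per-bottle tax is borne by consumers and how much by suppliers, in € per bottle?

Consumers bear €13 per bottle; suppliers bear €6.5 per bottle.

Demand slope: (330 − 340)/(47 − 37) = -1, so Qd = 377 − P.
Supply slope: (333 − 339)/(41 − 44) = 2, so Qs = 2P + 251.
Without the tax, 377 − P = 2P + 251 gives 3P = 126, so P* = €42 and Q* = 335.
With the tax collected from suppliers, supply shifts: Qs = 2(P − 19.5) + 251.
New equilibrium: consumers pay €55, suppliers receive €35.5, Q = 322. (Wedge: Pb − Ps = 19.5.)
Burden on consumers: €13; on suppliers: €6.5. (They sum to €19.5.)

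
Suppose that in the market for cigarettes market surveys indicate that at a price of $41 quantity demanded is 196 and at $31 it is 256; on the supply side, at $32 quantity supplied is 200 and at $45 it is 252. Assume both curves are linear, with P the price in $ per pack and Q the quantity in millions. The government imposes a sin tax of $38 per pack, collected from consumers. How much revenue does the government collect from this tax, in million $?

Tax revenue = $4894.4 million.

Demand slope: (256 − 196)/(31 − 41) = -6, so Qd = 442 − 6P.
Supply slope: (252 − 200)/(45 − 32) = 4, so Qs = 4P + 72.
Without the tax, 442 − 6P = 4P + 72 gives 10P = 370, so P* = $37 and Q* = 220.
With the tax collected from consumers, demand (in seller-price terms) shifts: Qd = 442 − 6(P + 38).
Solving gives Q = 128.8 with consumers paying $52.2 and suppliers receiving $14.2 (the $38 wedge).
Revenue = t · Q = 38 · 128.8 = $4894.4.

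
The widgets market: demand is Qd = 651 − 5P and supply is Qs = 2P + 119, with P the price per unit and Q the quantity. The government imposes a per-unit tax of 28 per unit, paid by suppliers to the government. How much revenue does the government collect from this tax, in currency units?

Tax revenue = 6468.

Before the tax: set 651 − 5P = 2P + 119 → P* = 76, Q* = 271.
With the tax collected from suppliers, supply shifts: Qs = 2(P − 28) + 119.
New equilibrium: buyers pay 84, suppliers receive 56, Q = 231. (Wedge: Pb − Ps = 28.)
Revenue = t · Q = 28 · 231 = 6468.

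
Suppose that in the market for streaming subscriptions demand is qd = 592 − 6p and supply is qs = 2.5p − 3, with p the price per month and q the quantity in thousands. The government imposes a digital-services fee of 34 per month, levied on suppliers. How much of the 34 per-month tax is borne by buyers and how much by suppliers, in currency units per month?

Buyers bear 10 per month; suppliers bear 24 per month.

Without the tax, 592 − 6p = 2.5p − 3 gives 8.5p = 595, so p* = 70 and q* = 172.
With the tax collected from suppliers, supply shifts: qs = 2.5(p − 34) − 3.
New equilibrium: buyers pay 80, suppliers receive 46, q = 112. (Wedge: pb − ps = 34.)
Burden on buyers: 10; on suppliers: 24. (They sum to 34.)
The less price-elastic side of the market bears the larger share of a per-unit tax.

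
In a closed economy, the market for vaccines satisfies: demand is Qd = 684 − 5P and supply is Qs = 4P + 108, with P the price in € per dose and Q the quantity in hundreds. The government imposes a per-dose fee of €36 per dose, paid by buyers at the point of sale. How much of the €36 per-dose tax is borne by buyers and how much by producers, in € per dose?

Buyers bear €16 per dose; producers bear €20 per dose.

Without the tax, 684 − 5P = 4P + 108 gives 9P = 576, so P* = €64 and Q* = 364.
With the tax collected from buyers, demand (in seller-price terms) shifts: Qd = 684 − 5(P + 36).
Solving gives Q = 284 with buyers paying €80 and producers receiving €44 (the €36 wedge).
Burden on buyers: €16; on producers: €20. (They sum to €36.)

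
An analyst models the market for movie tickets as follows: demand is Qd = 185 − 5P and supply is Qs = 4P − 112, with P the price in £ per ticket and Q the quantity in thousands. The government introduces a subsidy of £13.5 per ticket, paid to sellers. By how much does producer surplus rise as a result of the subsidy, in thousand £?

Without the subsidy, 185 − 5P = 4P − 112 gives 9P = 297, so P* = £33 and Q* = 20.
With a per-unit subsidy paid to sellers, each receives P + 13.5 per unit sold, so supply becomes Qs = 4(P + 13.5) − 112.
New equilibrium: buyers pay £27, sellers receive £40.5, Q = 50. (Wedge: Pb − Ps = −13.5.)
ΔPS is the trapezoid between Q = 50 and Q = 20 of height £7.5: ½ · (20 + 50) · 7.5 = £262.5.

Producer surplus rises by £262.5 thousand.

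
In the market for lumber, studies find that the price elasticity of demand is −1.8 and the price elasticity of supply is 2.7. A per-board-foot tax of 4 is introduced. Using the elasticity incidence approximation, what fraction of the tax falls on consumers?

Consumers' share ≈ 0.6.

Incidence ratio: consumers' share ≈ εs / (εs + |εd|) = 2.7 / (2.7 + 1.8) = 0.6.
Supply is the more elastic side, so consumers bear the larger share.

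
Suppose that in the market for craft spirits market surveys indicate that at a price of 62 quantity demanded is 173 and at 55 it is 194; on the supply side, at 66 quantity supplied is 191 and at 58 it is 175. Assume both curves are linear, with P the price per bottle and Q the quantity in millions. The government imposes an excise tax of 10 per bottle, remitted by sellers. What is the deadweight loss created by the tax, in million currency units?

Demand slope: (194 − 173)/(55 − 62) = -3, so Qd = 359 − 3P.
Supply slope: (175 − 191)/(58 − 66) = 2, so Qs = 2P + 59.
Before the tax: set 359 − 3P = 2P + 59 → P* = 60, Q* = 179.
With the tax collected from sellers, supply shifts: Qs = 2(P − 10) + 59.
New equilibrium: buyers pay 64, sellers receive 54, Q = 167. (Wedge: Pb − Ps = 10.)
Quantity falls by |ΔQ| = |179 − 167| = 12.
DWL = ½ · t · |ΔQ| = ½ · 10 · 12 = 60.

Deadweight loss = 60 million.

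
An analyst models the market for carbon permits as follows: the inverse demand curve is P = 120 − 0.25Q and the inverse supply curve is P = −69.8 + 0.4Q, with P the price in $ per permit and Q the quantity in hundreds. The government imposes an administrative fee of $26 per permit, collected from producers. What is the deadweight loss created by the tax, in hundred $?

Rewrite in direct form: Qd = 480 − 4P and Qs = 2.5P + 174.5.
Without the tax, 480 − 4P = 2.5P + 174.5 gives 6.5P = 305.5, so P* = $47 and Q* = 292.
With the tax collected from producers, supply shifts: Qs = 2.5(P − 26) + 174.5.
New equilibrium: buyers pay $57, producers receive $31, Q = 252. (Wedge: Pb − Ps = 26.)
Quantity falls by |ΔQ| = |292 − 252| = 40.
DWL = ½ · t · |ΔQ| = ½ · 26 · 40 = $520.

Deadweight loss = $520 hundred.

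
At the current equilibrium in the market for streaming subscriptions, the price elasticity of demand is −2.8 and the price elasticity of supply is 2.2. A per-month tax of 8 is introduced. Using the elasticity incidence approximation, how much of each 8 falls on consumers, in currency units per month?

Consumers bear ≈ 3.52 per month.

Incidence ratio: consumers' share ≈ εs / (εs + |εd|) = 2.2 / (2.2 + 2.8) = 0.44.
So consumers bear ≈ 0.44 × 8 = 3.52; producers bear 4.48.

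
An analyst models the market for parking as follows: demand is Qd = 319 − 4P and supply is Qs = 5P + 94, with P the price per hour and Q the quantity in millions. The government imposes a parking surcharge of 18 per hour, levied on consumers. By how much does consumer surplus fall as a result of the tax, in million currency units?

Consumer surplus falls by 1990 million.

Without the tax, 319 − 4P = 5P + 94 gives 9P = 225, so P* = 25 and Q* = 219.
With the tax collected from consumers, demand (in seller-price terms) shifts: Qd = 319 − 4(P + 18).
New equilibrium: consumers pay 35, producers receive 17, Q = 179. (Wedge: Pb − Ps = 18.)
ΔCS is the trapezoid between Q = 179 and Q = 219 of height 10: ½ · (219 + 179) · 10 = 1990.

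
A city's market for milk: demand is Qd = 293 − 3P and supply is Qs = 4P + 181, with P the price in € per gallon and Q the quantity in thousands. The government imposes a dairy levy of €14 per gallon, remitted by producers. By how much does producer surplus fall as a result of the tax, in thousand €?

Producer surplus falls by €1398 thousand.

Without the tax, 293 − 3P = 4P + 181 gives 7P = 112, so P* = €16 and Q* = 245.
With the tax collected from producers, supply shifts: Qs = 4(P − 14) + 181.
Solving gives Q = 221 with consumers paying €24 and producers receiving €10 (the €14 wedge).
ΔPS is the trapezoid between Q = 221 and Q = 245 of height €6: ½ · (245 + 221) · 6 = €1398.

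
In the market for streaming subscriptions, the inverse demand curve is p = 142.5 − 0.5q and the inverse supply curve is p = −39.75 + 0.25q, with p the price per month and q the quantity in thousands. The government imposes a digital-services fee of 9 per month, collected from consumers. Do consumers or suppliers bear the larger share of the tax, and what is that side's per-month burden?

Rewrite in direct form: qd = 285 − 2p and qs = 4p + 159.
Before the tax: set 285 − 2p = 4p + 159 → p* = 21, q* = 243.
With the tax collected from consumers, demand (in seller-price terms) shifts: qd = 285 − 2(p + 9).
New equilibrium: consumers pay 27, suppliers receive 18, q = 231. (Wedge: pb − ps = 9.)
Per-month burden: consumers 6, suppliers 3.
Consumers take the larger share because demand is less price-elastic here (demand slope 2 vs supply slope 4).
The less price-elastic side of the market bears the larger share of a per-unit tax.

Consumers bear the larger share: 6 per month.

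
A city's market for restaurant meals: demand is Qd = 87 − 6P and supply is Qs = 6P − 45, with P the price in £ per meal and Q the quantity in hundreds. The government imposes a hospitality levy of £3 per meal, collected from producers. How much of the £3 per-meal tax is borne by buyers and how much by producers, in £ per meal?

Without the tax, 87 − 6P = 6P − 45 gives 12P = 132, so P* = £11 and Q* = 21.
With the tax collected from producers, supply shifts: Qs = 6(P − 3) − 45.
New equilibrium: buyers pay £12.5, producers receive £9.5, Q = 12. (Wedge: Pb − Ps = 3.)
Burden on buyers: £1.5; on producers: £1.5. (They sum to £3.)
The less price-elastic side of the market bears the larger share of a per-unit tax.

Buyers bear £1.5 per meal; producers bear £1.5 per meal.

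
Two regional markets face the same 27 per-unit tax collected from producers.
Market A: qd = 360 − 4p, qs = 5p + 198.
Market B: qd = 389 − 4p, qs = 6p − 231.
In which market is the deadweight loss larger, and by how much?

Market B, by 64.8.

Market A: pre-tax p* = 18, q* = 288; post-tax q = 228; deadweight loss = 810.
Market B: pre-tax p* = 62, q* = 141; post-tax q = 76.2; deadweight loss = 874.8.
Difference: 810 vs 874.8 → market B is larger by 64.8.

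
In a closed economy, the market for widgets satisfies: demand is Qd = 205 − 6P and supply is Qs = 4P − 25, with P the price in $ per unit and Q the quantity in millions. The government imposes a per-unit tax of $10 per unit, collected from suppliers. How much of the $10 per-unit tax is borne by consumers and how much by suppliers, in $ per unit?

Without the tax, 205 − 6P = 4P − 25 gives 10P = 230, so P* = $23 and Q* = 67.
With the tax collected from suppliers, supply shifts: Qs = 4(P − 10) − 25.
New equilibrium: consumers pay $27, suppliers receive $17, Q = 43. (Wedge: Pb − Ps = 10.)
Burden on consumers: $4; on suppliers: $6. (They sum to $10.)

Consumers bear $4 per unit; suppliers bear $6 per unit.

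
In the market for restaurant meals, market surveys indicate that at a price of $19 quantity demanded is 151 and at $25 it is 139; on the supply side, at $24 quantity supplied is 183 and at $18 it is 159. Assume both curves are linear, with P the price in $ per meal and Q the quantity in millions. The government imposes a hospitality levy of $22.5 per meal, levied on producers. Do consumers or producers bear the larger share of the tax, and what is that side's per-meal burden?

Consumers bear the larger share: $15 per meal.

Demand slope: (139 − 151)/(25 − 19) = -2, so Qd = 189 − 2P.
Supply slope: (159 − 183)/(18 − 24) = 4, so Qs = 4P + 87.
Without the tax, 189 − 2P = 4P + 87 gives 6P = 102, so P* = $17 and Q* = 155.
With the tax collected from producers, supply shifts: Qs = 4(P − 22.5) + 87.
New equilibrium: consumers pay $32, producers receive $9.5, Q = 125. (Wedge: Pb − Ps = 22.5.)
Per-meal burden: consumers $15, producers $7.5.
Consumers take the larger share because demand is less price-elastic here (demand slope 2 vs supply slope 4).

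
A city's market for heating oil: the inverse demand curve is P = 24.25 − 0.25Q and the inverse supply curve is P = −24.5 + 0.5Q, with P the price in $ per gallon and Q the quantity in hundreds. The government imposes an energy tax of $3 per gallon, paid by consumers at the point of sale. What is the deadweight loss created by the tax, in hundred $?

Deadweight loss = $6 hundred.

Inverting to Q(P) form: Qd = 97 − 4P; Qs = 2P + 49.
Without the tax, 97 − 4P = 2P + 49 gives 6P = 48, so P* = $8 and Q* = 65.
With the tax collected from consumers, demand (in seller-price terms) shifts: Qd = 97 − 4(P + 3).
Solving gives Q = 61 with consumers paying $9 and sellers receiving $6 (the $3 wedge).
Quantity falls by |ΔQ| = |65 − 61| = 4.
DWL = ½ · t · |ΔQ| = ½ · 3 · 4 = $6.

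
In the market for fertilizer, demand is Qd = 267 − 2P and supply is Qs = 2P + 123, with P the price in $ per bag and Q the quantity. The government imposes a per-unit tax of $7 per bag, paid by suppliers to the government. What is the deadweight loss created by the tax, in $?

Before the tax: set 267 − 2P = 2P + 123 → P* = $36, Q* = 195.
With the tax collected from suppliers, supply shifts: Qs = 2(P − 7) + 123.
Solving gives Q = 188 with consumers paying $39.5 and suppliers receiving $32.5 (the $7 wedge).
Quantity falls by |ΔQ| = |195 − 188| = 7.
DWL = ½ · t · |ΔQ| = ½ · 7 · 7 = $24.5.

Deadweight loss = $24.5.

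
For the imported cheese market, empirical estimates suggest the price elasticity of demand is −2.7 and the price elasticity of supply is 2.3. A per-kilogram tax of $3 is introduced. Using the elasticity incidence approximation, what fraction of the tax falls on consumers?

Incidence ratio: consumers' share ≈ εs / (εs + |εd|) = 2.3 / (2.3 + 2.7) = 0.46.
Supply is the less elastic side, so consumers bear the smaller share.

Consumers' share ≈ 0.46.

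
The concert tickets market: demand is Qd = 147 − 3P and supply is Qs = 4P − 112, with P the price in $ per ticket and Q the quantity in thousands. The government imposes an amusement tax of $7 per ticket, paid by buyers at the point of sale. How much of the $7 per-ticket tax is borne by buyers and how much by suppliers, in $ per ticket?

Before the tax: set 147 − 3P = 4P − 112 → P* = $37, Q* = 36.
With the tax collected from buyers, demand (in seller-price terms) shifts: Qd = 147 − 3(P + 7).
Solving gives Q = 24 with buyers paying $41 and suppliers receiving $34 (the $7 wedge).
Burden on buyers: $4; on suppliers: $3. (They sum to $7.)
The less price-elastic side of the market bears the larger share of a per-unit tax.

Buyers bear $4 per ticket; suppliers bear $3 per ticket.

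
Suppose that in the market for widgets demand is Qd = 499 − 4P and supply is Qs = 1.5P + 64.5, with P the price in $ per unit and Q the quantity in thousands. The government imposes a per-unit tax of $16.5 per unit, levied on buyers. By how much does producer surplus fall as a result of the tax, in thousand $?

Without the tax, 499 − 4P = 1.5P + 64.5 gives 5.5P = 434.5, so P* = $79 and Q* = 183.
With the tax collected from buyers, demand (in seller-price terms) shifts: Qd = 499 − 4(P + 16.5).
Solving gives Q = 165 with buyers paying $83.5 and suppliers receiving $67 (the $16.5 wedge).
ΔPS is the trapezoid between Q = 165 and Q = 183 of height $12: ½ · (183 + 165) · 12 = $2088.

Producer surplus falls by $2088 thousand.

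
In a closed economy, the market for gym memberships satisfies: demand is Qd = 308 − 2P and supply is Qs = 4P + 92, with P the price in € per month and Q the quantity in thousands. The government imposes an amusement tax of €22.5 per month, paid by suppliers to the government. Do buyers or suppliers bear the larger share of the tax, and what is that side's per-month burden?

Buyers bear the larger share: €15 per month.

Before the tax: set 308 − 2P = 4P + 92 → P* = €36, Q* = 236.
With the tax collected from suppliers, supply shifts: Qs = 4(P − 22.5) + 92.
Solving gives Q = 206 with buyers paying €51 and suppliers receiving €28.5 (the €22.5 wedge).
Per-month burden: buyers €15, suppliers €7.5.
Buyers take the larger share because demand is less price-elastic here (demand slope 2 vs supply slope 4).
The less price-elastic side of the market bears the larger share of a per-unit tax.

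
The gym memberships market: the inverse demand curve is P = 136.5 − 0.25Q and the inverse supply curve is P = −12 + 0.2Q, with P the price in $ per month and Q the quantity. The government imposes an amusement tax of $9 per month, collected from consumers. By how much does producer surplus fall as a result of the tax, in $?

Inverting to Q(P) form: Qd = 546 − 4P; Qs = 5P + 60.
Without the tax, 546 − 4P = 5P + 60 gives 9P = 486, so P* = $54 and Q* = 330.
With the tax collected from consumers, demand (in seller-price terms) shifts: Qd = 546 − 4(P + 9).
Solving gives Q = 310 with consumers paying $59 and sellers receiving $50 (the $9 wedge).
ΔPS is the trapezoid between Q = 310 and Q = 330 of height $4: ½ · (330 + 310) · 4 = $1280.

Producer surplus falls by $1280.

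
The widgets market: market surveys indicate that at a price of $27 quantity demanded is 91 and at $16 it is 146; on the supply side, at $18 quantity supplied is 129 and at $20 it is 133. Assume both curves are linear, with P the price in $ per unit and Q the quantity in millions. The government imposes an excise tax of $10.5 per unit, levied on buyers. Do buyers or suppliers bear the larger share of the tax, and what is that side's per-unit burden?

Suppliers bear the larger share: $7.5 per unit.

Demand slope: (146 − 91)/(16 − 27) = -5, so Qd = 226 − 5P.
Supply slope: (133 − 129)/(20 − 18) = 2, so Qs = 2P + 93.
Without the tax, 226 − 5P = 2P + 93 gives 7P = 133, so P* = $19 and Q* = 131.
With the tax collected from buyers, demand (in seller-price terms) shifts: Qd = 226 − 5(P + 10.5).
New equilibrium: buyers pay $22, suppliers receive $11.5, Q = 116. (Wedge: Pb − Ps = 10.5.)
Per-unit burden: buyers $3, suppliers $7.5.
Suppliers take the larger share because supply is less price-elastic here (demand slope 5 vs supply slope 2).
The less price-elastic side of the market bears the larger share of a per-unit tax.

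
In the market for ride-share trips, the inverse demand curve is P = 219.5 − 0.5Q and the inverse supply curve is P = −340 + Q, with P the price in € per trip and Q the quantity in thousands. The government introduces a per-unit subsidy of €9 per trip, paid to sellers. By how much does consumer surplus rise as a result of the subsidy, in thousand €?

Inverting to Q(P) form: Qd = 439 − 2P; Qs = P + 340.
Without the subsidy, 439 − 2P = P + 340 gives 3P = 99, so P* = €33 and Q* = 373.
With a per-unit subsidy paid to sellers, each receives P + 9 per unit sold, so supply becomes Qs = (P + 9) + 340.
New equilibrium: consumers pay €30, sellers receive €39, Q = 379. (Wedge: Pb − Ps = −9.)
ΔCS is the trapezoid between Q = 379 and Q = 373 of height €3: ½ · (373 + 379) · 3 = €1128.

Consumer surplus rises by €1128 thousand.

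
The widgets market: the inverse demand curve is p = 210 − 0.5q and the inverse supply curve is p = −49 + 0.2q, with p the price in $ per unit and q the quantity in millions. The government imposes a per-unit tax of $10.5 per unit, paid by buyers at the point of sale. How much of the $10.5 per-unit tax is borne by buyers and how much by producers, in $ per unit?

Buyers bear $7.5 per unit; producers bear $3 per unit.

Inverting to q(p) form: qd = 420 − 2p; qs = 5p + 245.
Before the tax: set 420 − 2p = 5p + 245 → p* = $25, q* = 370.
With the tax collected from buyers, demand (in seller-price terms) shifts: qd = 420 − 2(p + 10.5).
New equilibrium: buyers pay $32.5, producers receive $22, q = 355. (Wedge: pb − ps = 10.5.)
Burden on buyers: $7.5; on producers: $3. (They sum to $10.5.)
The less price-elastic side of the market bears the larger share of a per-unit tax.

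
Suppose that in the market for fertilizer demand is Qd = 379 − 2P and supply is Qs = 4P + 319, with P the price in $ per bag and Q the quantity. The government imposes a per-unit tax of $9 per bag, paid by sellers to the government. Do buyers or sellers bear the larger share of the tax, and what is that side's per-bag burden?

Buyers bear the larger share: $6 per bag.

Without the tax, 379 − 2P = 4P + 319 gives 6P = 60, so P* = $10 and Q* = 359.
With the tax collected from sellers, supply shifts: Qs = 4(P − 9) + 319.
Solving gives Q = 347 with buyers paying $16 and sellers receiving $7 (the $9 wedge).
Per-bag burden: buyers $6, sellers $3.
Buyers take the larger share because demand is less price-elastic here (demand slope 2 vs supply slope 4).
The less price-elastic side of the market bears the larger share of a per-unit tax.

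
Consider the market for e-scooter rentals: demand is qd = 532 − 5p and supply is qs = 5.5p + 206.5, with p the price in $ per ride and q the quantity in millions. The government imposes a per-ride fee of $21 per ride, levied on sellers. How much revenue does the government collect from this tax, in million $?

Tax revenue = $6762 million.

Before the tax: set 532 − 5p = 5.5p + 206.5 → p* = $31, q* = 377.
With the tax collected from sellers, supply shifts: qs = 5.5(p − 21) + 206.5.
New equilibrium: buyers pay $42, sellers receive $21, q = 322. (Wedge: pb − ps = 21.)
Revenue = t · Q = 21 · 322 = $6762.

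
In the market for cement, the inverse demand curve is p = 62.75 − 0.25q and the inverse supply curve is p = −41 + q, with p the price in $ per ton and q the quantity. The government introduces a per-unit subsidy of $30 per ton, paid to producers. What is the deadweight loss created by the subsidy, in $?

Deadweight loss = $360.

Rewrite in direct form: qd = 251 − 4p and qs = p + 41.
Without the subsidy, 251 − 4p = p + 41 gives 5p = 210, so p* = $42 and q* = 83.
With a per-unit subsidy paid to producers, each receives p + 30 per unit sold, so supply becomes qs = (p + 30) + 41.
New equilibrium: buyers pay $36, producers receive $66, q = 107. (Wedge: pb − ps = −30.)
Quantity rises by |ΔQ| = |83 − 107| = 24.
DWL = ½ · t · |ΔQ| = ½ · 30 · 24 = $360.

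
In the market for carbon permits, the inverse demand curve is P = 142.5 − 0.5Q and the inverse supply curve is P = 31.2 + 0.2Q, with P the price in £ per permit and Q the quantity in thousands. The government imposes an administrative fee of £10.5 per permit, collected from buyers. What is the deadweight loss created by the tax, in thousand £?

Inverting to Q(P) form: Qd = 285 − 2P; Qs = 5P − 156.
Without the tax, 285 − 2P = 5P − 156 gives 7P = 441, so P* = £63 and Q* = 159.
With the tax collected from buyers, demand (in seller-price terms) shifts: Qd = 285 − 2(P + 10.5).
Solving gives Q = 144 with buyers paying £70.5 and suppliers receiving £60 (the £10.5 wedge).
Quantity falls by |ΔQ| = |159 − 144| = 15.
DWL = ½ · t · |ΔQ| = ½ · 10.5 · 15 = £78.75.

Deadweight loss = £78.75 thousand.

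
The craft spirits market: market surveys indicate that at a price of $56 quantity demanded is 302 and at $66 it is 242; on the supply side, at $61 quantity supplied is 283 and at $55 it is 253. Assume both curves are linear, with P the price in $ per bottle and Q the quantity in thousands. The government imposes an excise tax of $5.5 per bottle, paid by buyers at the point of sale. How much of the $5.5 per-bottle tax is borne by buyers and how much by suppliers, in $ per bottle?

Demand slope: (242 − 302)/(66 − 56) = -6, so Qd = 638 − 6P.
Supply slope: (253 − 283)/(55 − 61) = 5, so Qs = 5P − 22.
Without the tax, 638 − 6P = 5P − 22 gives 11P = 660, so P* = $60 and Q* = 278.
With the tax collected from buyers, demand (in seller-price terms) shifts: Qd = 638 − 6(P + 5.5).
Solving gives Q = 263 with buyers paying $62.5 and suppliers receiving $57 (the $5.5 wedge).
Burden on buyers: $2.5; on suppliers: $3. (They sum to $5.5.)

Buyers bear $2.5 per bottle; suppliers bear $3 per bottle.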